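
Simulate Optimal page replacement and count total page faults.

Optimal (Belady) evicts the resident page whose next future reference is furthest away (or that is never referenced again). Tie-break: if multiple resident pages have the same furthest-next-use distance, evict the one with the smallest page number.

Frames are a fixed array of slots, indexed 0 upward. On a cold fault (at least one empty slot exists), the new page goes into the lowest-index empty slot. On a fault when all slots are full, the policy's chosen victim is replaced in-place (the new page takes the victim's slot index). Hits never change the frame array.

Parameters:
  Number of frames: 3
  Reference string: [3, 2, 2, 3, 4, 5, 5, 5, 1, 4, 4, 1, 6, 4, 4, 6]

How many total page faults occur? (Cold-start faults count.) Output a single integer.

Answer: 6

Derivation:
Step 0: ref 3 → FAULT, frames=[3,-,-]
Step 1: ref 2 → FAULT, frames=[3,2,-]
Step 2: ref 2 → HIT, frames=[3,2,-]
Step 3: ref 3 → HIT, frames=[3,2,-]
Step 4: ref 4 → FAULT, frames=[3,2,4]
Step 5: ref 5 → FAULT (evict 2), frames=[3,5,4]
Step 6: ref 5 → HIT, frames=[3,5,4]
Step 7: ref 5 → HIT, frames=[3,5,4]
Step 8: ref 1 → FAULT (evict 3), frames=[1,5,4]
Step 9: ref 4 → HIT, frames=[1,5,4]
Step 10: ref 4 → HIT, frames=[1,5,4]
Step 11: ref 1 → HIT, frames=[1,5,4]
Step 12: ref 6 → FAULT (evict 1), frames=[6,5,4]
Step 13: ref 4 → HIT, frames=[6,5,4]
Step 14: ref 4 → HIT, frames=[6,5,4]
Step 15: ref 6 → HIT, frames=[6,5,4]
Total faults: 6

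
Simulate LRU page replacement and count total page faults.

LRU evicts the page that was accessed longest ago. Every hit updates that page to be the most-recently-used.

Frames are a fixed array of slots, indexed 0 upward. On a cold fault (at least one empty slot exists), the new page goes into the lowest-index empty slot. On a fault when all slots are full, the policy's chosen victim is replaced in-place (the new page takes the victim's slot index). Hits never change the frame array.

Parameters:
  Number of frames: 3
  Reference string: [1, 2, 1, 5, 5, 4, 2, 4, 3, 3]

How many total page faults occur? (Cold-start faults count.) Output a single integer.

Answer: 6

Derivation:
Step 0: ref 1 → FAULT, frames=[1,-,-]
Step 1: ref 2 → FAULT, frames=[1,2,-]
Step 2: ref 1 → HIT, frames=[1,2,-]
Step 3: ref 5 → FAULT, frames=[1,2,5]
Step 4: ref 5 → HIT, frames=[1,2,5]
Step 5: ref 4 → FAULT (evict 2), frames=[1,4,5]
Step 6: ref 2 → FAULT (evict 1), frames=[2,4,5]
Step 7: ref 4 → HIT, frames=[2,4,5]
Step 8: ref 3 → FAULT (evict 5), frames=[2,4,3]
Step 9: ref 3 → HIT, frames=[2,4,3]
Total faults: 6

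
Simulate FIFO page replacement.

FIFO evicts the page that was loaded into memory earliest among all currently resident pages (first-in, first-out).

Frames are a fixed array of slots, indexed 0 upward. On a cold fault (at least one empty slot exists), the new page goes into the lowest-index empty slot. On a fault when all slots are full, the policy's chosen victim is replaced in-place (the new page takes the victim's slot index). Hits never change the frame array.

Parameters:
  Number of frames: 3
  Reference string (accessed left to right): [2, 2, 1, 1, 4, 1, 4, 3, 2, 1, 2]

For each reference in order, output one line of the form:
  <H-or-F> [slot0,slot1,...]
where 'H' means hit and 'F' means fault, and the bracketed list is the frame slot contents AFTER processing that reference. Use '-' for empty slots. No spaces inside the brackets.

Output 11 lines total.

F [2,-,-]
H [2,-,-]
F [2,1,-]
H [2,1,-]
F [2,1,4]
H [2,1,4]
H [2,1,4]
F [3,1,4]
F [3,2,4]
F [3,2,1]
H [3,2,1]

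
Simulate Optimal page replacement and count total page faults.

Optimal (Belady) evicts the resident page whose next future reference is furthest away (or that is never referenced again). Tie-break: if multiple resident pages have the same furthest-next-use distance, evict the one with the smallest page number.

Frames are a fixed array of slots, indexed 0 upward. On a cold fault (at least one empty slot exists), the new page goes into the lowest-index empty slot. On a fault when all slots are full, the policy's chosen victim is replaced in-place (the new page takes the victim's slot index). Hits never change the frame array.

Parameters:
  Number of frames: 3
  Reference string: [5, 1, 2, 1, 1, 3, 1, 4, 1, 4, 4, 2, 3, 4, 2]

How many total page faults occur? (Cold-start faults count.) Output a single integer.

Answer: 6

Derivation:
Step 0: ref 5 → FAULT, frames=[5,-,-]
Step 1: ref 1 → FAULT, frames=[5,1,-]
Step 2: ref 2 → FAULT, frames=[5,1,2]
Step 3: ref 1 → HIT, frames=[5,1,2]
Step 4: ref 1 → HIT, frames=[5,1,2]
Step 5: ref 3 → FAULT (evict 5), frames=[3,1,2]
Step 6: ref 1 → HIT, frames=[3,1,2]
Step 7: ref 4 → FAULT (evict 3), frames=[4,1,2]
Step 8: ref 1 → HIT, frames=[4,1,2]
Step 9: ref 4 → HIT, frames=[4,1,2]
Step 10: ref 4 → HIT, frames=[4,1,2]
Step 11: ref 2 → HIT, frames=[4,1,2]
Step 12: ref 3 → FAULT (evict 1), frames=[4,3,2]
Step 13: ref 4 → HIT, frames=[4,3,2]
Step 14: ref 2 → HIT, frames=[4,3,2]
Total faults: 6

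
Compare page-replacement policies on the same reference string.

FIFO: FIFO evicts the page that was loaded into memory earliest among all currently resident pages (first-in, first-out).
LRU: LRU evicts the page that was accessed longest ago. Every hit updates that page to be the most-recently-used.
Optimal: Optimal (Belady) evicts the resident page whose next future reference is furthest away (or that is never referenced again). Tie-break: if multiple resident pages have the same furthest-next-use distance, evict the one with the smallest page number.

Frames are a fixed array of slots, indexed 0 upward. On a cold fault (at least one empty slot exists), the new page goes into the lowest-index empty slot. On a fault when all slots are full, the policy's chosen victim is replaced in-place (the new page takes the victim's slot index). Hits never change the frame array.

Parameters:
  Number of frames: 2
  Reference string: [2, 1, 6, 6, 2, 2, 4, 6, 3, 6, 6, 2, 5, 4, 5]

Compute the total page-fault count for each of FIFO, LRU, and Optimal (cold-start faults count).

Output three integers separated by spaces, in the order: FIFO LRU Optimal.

--- FIFO ---
  step 0: ref 2 -> FAULT, frames=[2,-] (faults so far: 1)
  step 1: ref 1 -> FAULT, frames=[2,1] (faults so far: 2)
  step 2: ref 6 -> FAULT, evict 2, frames=[6,1] (faults so far: 3)
  step 3: ref 6 -> HIT, frames=[6,1] (faults so far: 3)
  step 4: ref 2 -> FAULT, evict 1, frames=[6,2] (faults so far: 4)
  step 5: ref 2 -> HIT, frames=[6,2] (faults so far: 4)
  step 6: ref 4 -> FAULT, evict 6, frames=[4,2] (faults so far: 5)
  step 7: ref 6 -> FAULT, evict 2, frames=[4,6] (faults so far: 6)
  step 8: ref 3 -> FAULT, evict 4, frames=[3,6] (faults so far: 7)
  step 9: ref 6 -> HIT, frames=[3,6] (faults so far: 7)
  step 10: ref 6 -> HIT, frames=[3,6] (faults so far: 7)
  step 11: ref 2 -> FAULT, evict 6, frames=[3,2] (faults so far: 8)
  step 12: ref 5 -> FAULT, evict 3, frames=[5,2] (faults so far: 9)
  step 13: ref 4 -> FAULT, evict 2, frames=[5,4] (faults so far: 10)
  step 14: ref 5 -> HIT, frames=[5,4] (faults so far: 10)
  FIFO total faults: 10
--- LRU ---
  step 0: ref 2 -> FAULT, frames=[2,-] (faults so far: 1)
  step 1: ref 1 -> FAULT, frames=[2,1] (faults so far: 2)
  step 2: ref 6 -> FAULT, evict 2, frames=[6,1] (faults so far: 3)
  step 3: ref 6 -> HIT, frames=[6,1] (faults so far: 3)
  step 4: ref 2 -> FAULT, evict 1, frames=[6,2] (faults so far: 4)
  step 5: ref 2 -> HIT, frames=[6,2] (faults so far: 4)
  step 6: ref 4 -> FAULT, evict 6, frames=[4,2] (faults so far: 5)
  step 7: ref 6 -> FAULT, evict 2, frames=[4,6] (faults so far: 6)
  step 8: ref 3 -> FAULT, evict 4, frames=[3,6] (faults so far: 7)
  step 9: ref 6 -> HIT, frames=[3,6] (faults so far: 7)
  step 10: ref 6 -> HIT, frames=[3,6] (faults so far: 7)
  step 11: ref 2 -> FAULT, evict 3, frames=[2,6] (faults so far: 8)
  step 12: ref 5 -> FAULT, evict 6, frames=[2,5] (faults so far: 9)
  step 13: ref 4 -> FAULT, evict 2, frames=[4,5] (faults so far: 10)
  step 14: ref 5 -> HIT, frames=[4,5] (faults so far: 10)
  LRU total faults: 10
--- Optimal ---
  step 0: ref 2 -> FAULT, frames=[2,-] (faults so far: 1)
  step 1: ref 1 -> FAULT, frames=[2,1] (faults so far: 2)
  step 2: ref 6 -> FAULT, evict 1, frames=[2,6] (faults so far: 3)
  step 3: ref 6 -> HIT, frames=[2,6] (faults so far: 3)
  step 4: ref 2 -> HIT, frames=[2,6] (faults so far: 3)
  step 5: ref 2 -> HIT, frames=[2,6] (faults so far: 3)
  step 6: ref 4 -> FAULT, evict 2, frames=[4,6] (faults so far: 4)
  step 7: ref 6 -> HIT, frames=[4,6] (faults so far: 4)
  step 8: ref 3 -> FAULT, evict 4, frames=[3,6] (faults so far: 5)
  step 9: ref 6 -> HIT, frames=[3,6] (faults so far: 5)
  step 10: ref 6 -> HIT, frames=[3,6] (faults so far: 5)
  step 11: ref 2 -> FAULT, evict 3, frames=[2,6] (faults so far: 6)
  step 12: ref 5 -> FAULT, evict 2, frames=[5,6] (faults so far: 7)
  step 13: ref 4 -> FAULT, evict 6, frames=[5,4] (faults so far: 8)
  step 14: ref 5 -> HIT, frames=[5,4] (faults so far: 8)
  Optimal total faults: 8

Answer: 10 10 8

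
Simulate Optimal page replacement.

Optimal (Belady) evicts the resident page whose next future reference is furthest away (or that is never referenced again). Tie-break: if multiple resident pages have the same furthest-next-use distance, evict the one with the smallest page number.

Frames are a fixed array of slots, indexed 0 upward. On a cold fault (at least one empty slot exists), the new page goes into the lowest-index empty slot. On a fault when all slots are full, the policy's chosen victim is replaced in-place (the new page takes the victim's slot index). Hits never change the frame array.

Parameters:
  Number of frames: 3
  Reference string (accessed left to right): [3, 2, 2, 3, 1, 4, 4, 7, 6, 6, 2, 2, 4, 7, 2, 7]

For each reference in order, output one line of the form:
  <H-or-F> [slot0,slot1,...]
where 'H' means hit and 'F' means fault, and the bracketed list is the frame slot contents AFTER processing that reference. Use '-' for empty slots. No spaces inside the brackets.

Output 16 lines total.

F [3,-,-]
F [3,2,-]
H [3,2,-]
H [3,2,-]
F [3,2,1]
F [3,2,4]
H [3,2,4]
F [7,2,4]
F [6,2,4]
H [6,2,4]
H [6,2,4]
H [6,2,4]
H [6,2,4]
F [6,2,7]
H [6,2,7]
H [6,2,7]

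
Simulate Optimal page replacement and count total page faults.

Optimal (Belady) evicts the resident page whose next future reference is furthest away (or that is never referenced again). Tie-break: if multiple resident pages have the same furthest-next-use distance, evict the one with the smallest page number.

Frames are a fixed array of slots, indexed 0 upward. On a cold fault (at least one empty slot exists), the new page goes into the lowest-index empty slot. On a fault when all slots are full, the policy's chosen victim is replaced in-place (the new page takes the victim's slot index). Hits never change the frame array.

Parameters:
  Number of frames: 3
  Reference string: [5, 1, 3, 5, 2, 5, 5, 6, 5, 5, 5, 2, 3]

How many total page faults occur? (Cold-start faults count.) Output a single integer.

Answer: 6

Derivation:
Step 0: ref 5 → FAULT, frames=[5,-,-]
Step 1: ref 1 → FAULT, frames=[5,1,-]
Step 2: ref 3 → FAULT, frames=[5,1,3]
Step 3: ref 5 → HIT, frames=[5,1,3]
Step 4: ref 2 → FAULT (evict 1), frames=[5,2,3]
Step 5: ref 5 → HIT, frames=[5,2,3]
Step 6: ref 5 → HIT, frames=[5,2,3]
Step 7: ref 6 → FAULT (evict 3), frames=[5,2,6]
Step 8: ref 5 → HIT, frames=[5,2,6]
Step 9: ref 5 → HIT, frames=[5,2,6]
Step 10: ref 5 → HIT, frames=[5,2,6]
Step 11: ref 2 → HIT, frames=[5,2,6]
Step 12: ref 3 → FAULT (evict 2), frames=[5,3,6]
Total faults: 6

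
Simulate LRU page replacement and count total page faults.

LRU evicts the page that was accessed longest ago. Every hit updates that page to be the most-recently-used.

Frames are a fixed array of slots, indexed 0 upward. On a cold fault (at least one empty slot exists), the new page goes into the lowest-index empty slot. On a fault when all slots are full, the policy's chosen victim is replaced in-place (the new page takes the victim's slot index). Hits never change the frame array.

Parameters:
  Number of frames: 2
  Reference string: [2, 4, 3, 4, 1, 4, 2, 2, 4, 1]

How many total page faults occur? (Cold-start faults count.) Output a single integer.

Answer: 6

Derivation:
Step 0: ref 2 → FAULT, frames=[2,-]
Step 1: ref 4 → FAULT, frames=[2,4]
Step 2: ref 3 → FAULT (evict 2), frames=[3,4]
Step 3: ref 4 → HIT, frames=[3,4]
Step 4: ref 1 → FAULT (evict 3), frames=[1,4]
Step 5: ref 4 → HIT, frames=[1,4]
Step 6: ref 2 → FAULT (evict 1), frames=[2,4]
Step 7: ref 2 → HIT, frames=[2,4]
Step 8: ref 4 → HIT, frames=[2,4]
Step 9: ref 1 → FAULT (evict 2), frames=[1,4]
Total faults: 6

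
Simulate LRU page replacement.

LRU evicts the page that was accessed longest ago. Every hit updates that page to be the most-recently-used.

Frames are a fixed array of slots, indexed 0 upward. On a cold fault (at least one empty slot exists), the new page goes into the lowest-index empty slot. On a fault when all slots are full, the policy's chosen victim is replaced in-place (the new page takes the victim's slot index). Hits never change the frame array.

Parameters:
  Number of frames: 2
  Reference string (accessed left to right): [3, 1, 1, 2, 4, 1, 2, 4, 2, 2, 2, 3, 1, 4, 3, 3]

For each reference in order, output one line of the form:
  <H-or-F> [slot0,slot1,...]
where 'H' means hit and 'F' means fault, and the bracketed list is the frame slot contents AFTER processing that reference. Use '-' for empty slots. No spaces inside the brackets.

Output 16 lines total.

F [3,-]
F [3,1]
H [3,1]
F [2,1]
F [2,4]
F [1,4]
F [1,2]
F [4,2]
H [4,2]
H [4,2]
H [4,2]
F [3,2]
F [3,1]
F [4,1]
F [4,3]
H [4,3]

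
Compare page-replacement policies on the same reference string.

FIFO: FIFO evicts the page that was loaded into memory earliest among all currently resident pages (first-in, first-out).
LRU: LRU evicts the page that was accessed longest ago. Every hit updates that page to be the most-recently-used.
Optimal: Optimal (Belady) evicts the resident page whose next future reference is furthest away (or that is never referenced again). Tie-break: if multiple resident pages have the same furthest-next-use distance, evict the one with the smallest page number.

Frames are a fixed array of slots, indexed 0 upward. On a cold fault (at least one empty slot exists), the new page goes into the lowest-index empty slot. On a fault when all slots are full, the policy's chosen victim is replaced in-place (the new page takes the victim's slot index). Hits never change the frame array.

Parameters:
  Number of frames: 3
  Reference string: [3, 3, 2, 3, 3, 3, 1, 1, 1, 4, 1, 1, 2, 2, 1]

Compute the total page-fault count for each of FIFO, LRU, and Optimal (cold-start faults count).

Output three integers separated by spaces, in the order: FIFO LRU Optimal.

Answer: 4 5 4

Derivation:
--- FIFO ---
  step 0: ref 3 -> FAULT, frames=[3,-,-] (faults so far: 1)
  step 1: ref 3 -> HIT, frames=[3,-,-] (faults so far: 1)
  step 2: ref 2 -> FAULT, frames=[3,2,-] (faults so far: 2)
  step 3: ref 3 -> HIT, frames=[3,2,-] (faults so far: 2)
  step 4: ref 3 -> HIT, frames=[3,2,-] (faults so far: 2)
  step 5: ref 3 -> HIT, frames=[3,2,-] (faults so far: 2)
  step 6: ref 1 -> FAULT, frames=[3,2,1] (faults so far: 3)
  step 7: ref 1 -> HIT, frames=[3,2,1] (faults so far: 3)
  step 8: ref 1 -> HIT, frames=[3,2,1] (faults so far: 3)
  step 9: ref 4 -> FAULT, evict 3, frames=[4,2,1] (faults so far: 4)
  step 10: ref 1 -> HIT, frames=[4,2,1] (faults so far: 4)
  step 11: ref 1 -> HIT, frames=[4,2,1] (faults so far: 4)
  step 12: ref 2 -> HIT, frames=[4,2,1] (faults so far: 4)
  step 13: ref 2 -> HIT, frames=[4,2,1] (faults so far: 4)
  step 14: ref 1 -> HIT, frames=[4,2,1] (faults so far: 4)
  FIFO total faults: 4
--- LRU ---
  step 0: ref 3 -> FAULT, frames=[3,-,-] (faults so far: 1)
  step 1: ref 3 -> HIT, frames=[3,-,-] (faults so far: 1)
  step 2: ref 2 -> FAULT, frames=[3,2,-] (faults so far: 2)
  step 3: ref 3 -> HIT, frames=[3,2,-] (faults so far: 2)
  step 4: ref 3 -> HIT, frames=[3,2,-] (faults so far: 2)
  step 5: ref 3 -> HIT, frames=[3,2,-] (faults so far: 2)
  step 6: ref 1 -> FAULT, frames=[3,2,1] (faults so far: 3)
  step 7: ref 1 -> HIT, frames=[3,2,1] (faults so far: 3)
  step 8: ref 1 -> HIT, frames=[3,2,1] (faults so far: 3)
  step 9: ref 4 -> FAULT, evict 2, frames=[3,4,1] (faults so far: 4)
  step 10: ref 1 -> HIT, frames=[3,4,1] (faults so far: 4)
  step 11: ref 1 -> HIT, frames=[3,4,1] (faults so far: 4)
  step 12: ref 2 -> FAULT, evict 3, frames=[2,4,1] (faults so far: 5)
  step 13: ref 2 -> HIT, frames=[2,4,1] (faults so far: 5)
  step 14: ref 1 -> HIT, frames=[2,4,1] (faults so far: 5)
  LRU total faults: 5
--- Optimal ---
  step 0: ref 3 -> FAULT, frames=[3,-,-] (faults so far: 1)
  step 1: ref 3 -> HIT, frames=[3,-,-] (faults so far: 1)
  step 2: ref 2 -> FAULT, frames=[3,2,-] (faults so far: 2)
  step 3: ref 3 -> HIT, frames=[3,2,-] (faults so far: 2)
  step 4: ref 3 -> HIT, frames=[3,2,-] (faults so far: 2)
  step 5: ref 3 -> HIT, frames=[3,2,-] (faults so far: 2)
  step 6: ref 1 -> FAULT, frames=[3,2,1] (faults so far: 3)
  step 7: ref 1 -> HIT, frames=[3,2,1] (faults so far: 3)
  step 8: ref 1 -> HIT, frames=[3,2,1] (faults so far: 3)
  step 9: ref 4 -> FAULT, evict 3, frames=[4,2,1] (faults so far: 4)
  step 10: ref 1 -> HIT, frames=[4,2,1] (faults so far: 4)
  step 11: ref 1 -> HIT, frames=[4,2,1] (faults so far: 4)
  step 12: ref 2 -> HIT, frames=[4,2,1] (faults so far: 4)
  step 13: ref 2 -> HIT, frames=[4,2,1] (faults so far: 4)
  step 14: ref 1 -> HIT, frames=[4,2,1] (faults so far: 4)
  Optimal total faults: 4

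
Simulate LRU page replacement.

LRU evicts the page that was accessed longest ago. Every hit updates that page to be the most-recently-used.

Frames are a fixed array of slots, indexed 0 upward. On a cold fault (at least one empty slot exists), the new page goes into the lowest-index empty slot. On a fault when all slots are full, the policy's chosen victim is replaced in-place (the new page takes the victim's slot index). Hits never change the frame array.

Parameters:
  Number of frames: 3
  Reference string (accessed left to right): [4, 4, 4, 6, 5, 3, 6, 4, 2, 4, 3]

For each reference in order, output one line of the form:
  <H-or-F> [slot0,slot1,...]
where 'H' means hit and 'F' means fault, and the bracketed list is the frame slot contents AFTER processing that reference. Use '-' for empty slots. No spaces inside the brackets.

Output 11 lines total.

F [4,-,-]
H [4,-,-]
H [4,-,-]
F [4,6,-]
F [4,6,5]
F [3,6,5]
H [3,6,5]
F [3,6,4]
F [2,6,4]
H [2,6,4]
F [2,3,4]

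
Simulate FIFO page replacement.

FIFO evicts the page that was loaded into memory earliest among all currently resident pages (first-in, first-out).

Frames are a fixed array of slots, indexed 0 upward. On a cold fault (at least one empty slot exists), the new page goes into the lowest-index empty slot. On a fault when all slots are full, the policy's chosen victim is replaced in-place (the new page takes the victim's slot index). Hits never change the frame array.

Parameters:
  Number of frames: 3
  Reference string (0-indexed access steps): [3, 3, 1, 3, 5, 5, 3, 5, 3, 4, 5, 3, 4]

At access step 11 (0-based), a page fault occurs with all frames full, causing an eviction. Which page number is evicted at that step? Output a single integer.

Answer: 1

Derivation:
Step 0: ref 3 -> FAULT, frames=[3,-,-]
Step 1: ref 3 -> HIT, frames=[3,-,-]
Step 2: ref 1 -> FAULT, frames=[3,1,-]
Step 3: ref 3 -> HIT, frames=[3,1,-]
Step 4: ref 5 -> FAULT, frames=[3,1,5]
Step 5: ref 5 -> HIT, frames=[3,1,5]
Step 6: ref 3 -> HIT, frames=[3,1,5]
Step 7: ref 5 -> HIT, frames=[3,1,5]
Step 8: ref 3 -> HIT, frames=[3,1,5]
Step 9: ref 4 -> FAULT, evict 3, frames=[4,1,5]
Step 10: ref 5 -> HIT, frames=[4,1,5]
Step 11: ref 3 -> FAULT, evict 1, frames=[4,3,5]
At step 11: evicted page 1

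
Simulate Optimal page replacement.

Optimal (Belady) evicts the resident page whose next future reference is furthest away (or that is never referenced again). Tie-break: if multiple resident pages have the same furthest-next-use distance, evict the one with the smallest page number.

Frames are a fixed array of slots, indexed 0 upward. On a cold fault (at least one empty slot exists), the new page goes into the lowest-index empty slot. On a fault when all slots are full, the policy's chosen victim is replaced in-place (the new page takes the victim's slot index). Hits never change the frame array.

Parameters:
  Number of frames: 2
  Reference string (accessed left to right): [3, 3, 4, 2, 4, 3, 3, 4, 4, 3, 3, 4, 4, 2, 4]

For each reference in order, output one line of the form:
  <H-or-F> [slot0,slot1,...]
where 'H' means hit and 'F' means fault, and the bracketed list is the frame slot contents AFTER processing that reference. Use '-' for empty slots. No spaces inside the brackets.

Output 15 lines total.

F [3,-]
H [3,-]
F [3,4]
F [2,4]
H [2,4]
F [3,4]
H [3,4]
H [3,4]
H [3,4]
H [3,4]
H [3,4]
H [3,4]
H [3,4]
F [2,4]
H [2,4]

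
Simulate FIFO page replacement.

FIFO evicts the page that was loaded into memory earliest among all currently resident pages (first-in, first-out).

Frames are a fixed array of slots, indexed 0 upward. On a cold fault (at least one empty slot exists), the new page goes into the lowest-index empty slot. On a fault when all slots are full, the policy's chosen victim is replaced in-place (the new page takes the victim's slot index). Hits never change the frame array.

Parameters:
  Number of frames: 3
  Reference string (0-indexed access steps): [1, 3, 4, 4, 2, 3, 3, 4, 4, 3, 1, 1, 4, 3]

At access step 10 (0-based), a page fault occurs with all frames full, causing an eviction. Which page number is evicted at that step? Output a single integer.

Step 0: ref 1 -> FAULT, frames=[1,-,-]
Step 1: ref 3 -> FAULT, frames=[1,3,-]
Step 2: ref 4 -> FAULT, frames=[1,3,4]
Step 3: ref 4 -> HIT, frames=[1,3,4]
Step 4: ref 2 -> FAULT, evict 1, frames=[2,3,4]
Step 5: ref 3 -> HIT, frames=[2,3,4]
Step 6: ref 3 -> HIT, frames=[2,3,4]
Step 7: ref 4 -> HIT, frames=[2,3,4]
Step 8: ref 4 -> HIT, frames=[2,3,4]
Step 9: ref 3 -> HIT, frames=[2,3,4]
Step 10: ref 1 -> FAULT, evict 3, frames=[2,1,4]
At step 10: evicted page 3

Answer: 3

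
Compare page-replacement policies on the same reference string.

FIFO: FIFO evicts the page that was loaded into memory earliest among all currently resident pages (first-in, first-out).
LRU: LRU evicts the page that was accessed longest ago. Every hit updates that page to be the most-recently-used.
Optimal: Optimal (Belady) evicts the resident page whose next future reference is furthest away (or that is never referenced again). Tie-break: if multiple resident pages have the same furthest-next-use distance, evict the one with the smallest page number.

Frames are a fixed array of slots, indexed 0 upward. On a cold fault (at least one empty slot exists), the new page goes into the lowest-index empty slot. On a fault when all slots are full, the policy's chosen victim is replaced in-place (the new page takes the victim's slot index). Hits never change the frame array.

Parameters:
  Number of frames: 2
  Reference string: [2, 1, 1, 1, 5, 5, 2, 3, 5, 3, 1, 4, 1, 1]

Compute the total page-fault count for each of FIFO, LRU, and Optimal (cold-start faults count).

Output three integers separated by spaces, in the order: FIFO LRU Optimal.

Answer: 8 8 6

Derivation:
--- FIFO ---
  step 0: ref 2 -> FAULT, frames=[2,-] (faults so far: 1)
  step 1: ref 1 -> FAULT, frames=[2,1] (faults so far: 2)
  step 2: ref 1 -> HIT, frames=[2,1] (faults so far: 2)
  step 3: ref 1 -> HIT, frames=[2,1] (faults so far: 2)
  step 4: ref 5 -> FAULT, evict 2, frames=[5,1] (faults so far: 3)
  step 5: ref 5 -> HIT, frames=[5,1] (faults so far: 3)
  step 6: ref 2 -> FAULT, evict 1, frames=[5,2] (faults so far: 4)
  step 7: ref 3 -> FAULT, evict 5, frames=[3,2] (faults so far: 5)
  step 8: ref 5 -> FAULT, evict 2, frames=[3,5] (faults so far: 6)
  step 9: ref 3 -> HIT, frames=[3,5] (faults so far: 6)
  step 10: ref 1 -> FAULT, evict 3, frames=[1,5] (faults so far: 7)
  step 11: ref 4 -> FAULT, evict 5, frames=[1,4] (faults so far: 8)
  step 12: ref 1 -> HIT, frames=[1,4] (faults so far: 8)
  step 13: ref 1 -> HIT, frames=[1,4] (faults so far: 8)
  FIFO total faults: 8
--- LRU ---
  step 0: ref 2 -> FAULT, frames=[2,-] (faults so far: 1)
  step 1: ref 1 -> FAULT, frames=[2,1] (faults so far: 2)
  step 2: ref 1 -> HIT, frames=[2,1] (faults so far: 2)
  step 3: ref 1 -> HIT, frames=[2,1] (faults so far: 2)
  step 4: ref 5 -> FAULT, evict 2, frames=[5,1] (faults so far: 3)
  step 5: ref 5 -> HIT, frames=[5,1] (faults so far: 3)
  step 6: ref 2 -> FAULT, evict 1, frames=[5,2] (faults so far: 4)
  step 7: ref 3 -> FAULT, evict 5, frames=[3,2] (faults so far: 5)
  step 8: ref 5 -> FAULT, evict 2, frames=[3,5] (faults so far: 6)
  step 9: ref 3 -> HIT, frames=[3,5] (faults so far: 6)
  step 10: ref 1 -> FAULT, evict 5, frames=[3,1] (faults so far: 7)
  step 11: ref 4 -> FAULT, evict 3, frames=[4,1] (faults so far: 8)
  step 12: ref 1 -> HIT, frames=[4,1] (faults so far: 8)
  step 13: ref 1 -> HIT, frames=[4,1] (faults so far: 8)
  LRU total faults: 8
--- Optimal ---
  step 0: ref 2 -> FAULT, frames=[2,-] (faults so far: 1)
  step 1: ref 1 -> FAULT, frames=[2,1] (faults so far: 2)
  step 2: ref 1 -> HIT, frames=[2,1] (faults so far: 2)
  step 3: ref 1 -> HIT, frames=[2,1] (faults so far: 2)
  step 4: ref 5 -> FAULT, evict 1, frames=[2,5] (faults so far: 3)
  step 5: ref 5 -> HIT, frames=[2,5] (faults so far: 3)
  step 6: ref 2 -> HIT, frames=[2,5] (faults so far: 3)
  step 7: ref 3 -> FAULT, evict 2, frames=[3,5] (faults so far: 4)
  step 8: ref 5 -> HIT, frames=[3,5] (faults so far: 4)
  step 9: ref 3 -> HIT, frames=[3,5] (faults so far: 4)
  step 10: ref 1 -> FAULT, evict 3, frames=[1,5] (faults so far: 5)
  step 11: ref 4 -> FAULT, evict 5, frames=[1,4] (faults so far: 6)
  step 12: ref 1 -> HIT, frames=[1,4] (faults so far: 6)
  step 13: ref 1 -> HIT, frames=[1,4] (faults so far: 6)
  Optimal total faults: 6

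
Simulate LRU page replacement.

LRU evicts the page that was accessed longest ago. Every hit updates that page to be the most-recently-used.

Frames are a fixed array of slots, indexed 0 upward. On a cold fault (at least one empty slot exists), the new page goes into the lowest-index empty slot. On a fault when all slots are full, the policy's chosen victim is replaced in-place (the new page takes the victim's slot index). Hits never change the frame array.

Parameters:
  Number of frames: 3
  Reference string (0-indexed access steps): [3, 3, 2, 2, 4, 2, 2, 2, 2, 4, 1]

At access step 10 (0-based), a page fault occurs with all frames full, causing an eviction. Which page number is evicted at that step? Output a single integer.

Answer: 3

Derivation:
Step 0: ref 3 -> FAULT, frames=[3,-,-]
Step 1: ref 3 -> HIT, frames=[3,-,-]
Step 2: ref 2 -> FAULT, frames=[3,2,-]
Step 3: ref 2 -> HIT, frames=[3,2,-]
Step 4: ref 4 -> FAULT, frames=[3,2,4]
Step 5: ref 2 -> HIT, frames=[3,2,4]
Step 6: ref 2 -> HIT, frames=[3,2,4]
Step 7: ref 2 -> HIT, frames=[3,2,4]
Step 8: ref 2 -> HIT, frames=[3,2,4]
Step 9: ref 4 -> HIT, frames=[3,2,4]
Step 10: ref 1 -> FAULT, evict 3, frames=[1,2,4]
At step 10: evicted page 3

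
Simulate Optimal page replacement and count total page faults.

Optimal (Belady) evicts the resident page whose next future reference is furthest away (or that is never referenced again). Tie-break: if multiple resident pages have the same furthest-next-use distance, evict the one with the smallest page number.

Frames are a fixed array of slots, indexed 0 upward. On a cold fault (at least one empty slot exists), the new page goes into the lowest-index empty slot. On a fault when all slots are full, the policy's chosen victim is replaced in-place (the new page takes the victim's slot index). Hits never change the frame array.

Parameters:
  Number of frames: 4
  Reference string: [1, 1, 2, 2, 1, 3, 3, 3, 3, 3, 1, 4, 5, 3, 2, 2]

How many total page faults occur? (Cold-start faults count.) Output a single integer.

Step 0: ref 1 → FAULT, frames=[1,-,-,-]
Step 1: ref 1 → HIT, frames=[1,-,-,-]
Step 2: ref 2 → FAULT, frames=[1,2,-,-]
Step 3: ref 2 → HIT, frames=[1,2,-,-]
Step 4: ref 1 → HIT, frames=[1,2,-,-]
Step 5: ref 3 → FAULT, frames=[1,2,3,-]
Step 6: ref 3 → HIT, frames=[1,2,3,-]
Step 7: ref 3 → HIT, frames=[1,2,3,-]
Step 8: ref 3 → HIT, frames=[1,2,3,-]
Step 9: ref 3 → HIT, frames=[1,2,3,-]
Step 10: ref 1 → HIT, frames=[1,2,3,-]
Step 11: ref 4 → FAULT, frames=[1,2,3,4]
Step 12: ref 5 → FAULT (evict 1), frames=[5,2,3,4]
Step 13: ref 3 → HIT, frames=[5,2,3,4]
Step 14: ref 2 → HIT, frames=[5,2,3,4]
Step 15: ref 2 → HIT, frames=[5,2,3,4]
Total faults: 5

Answer: 5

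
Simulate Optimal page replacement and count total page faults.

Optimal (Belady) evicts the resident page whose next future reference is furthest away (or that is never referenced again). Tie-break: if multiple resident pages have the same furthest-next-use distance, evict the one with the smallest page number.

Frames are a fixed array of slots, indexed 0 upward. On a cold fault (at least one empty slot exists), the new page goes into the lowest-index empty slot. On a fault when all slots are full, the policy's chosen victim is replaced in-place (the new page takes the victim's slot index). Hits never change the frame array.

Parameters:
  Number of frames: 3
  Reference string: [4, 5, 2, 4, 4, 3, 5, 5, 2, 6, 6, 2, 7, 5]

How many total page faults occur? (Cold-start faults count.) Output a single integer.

Step 0: ref 4 → FAULT, frames=[4,-,-]
Step 1: ref 5 → FAULT, frames=[4,5,-]
Step 2: ref 2 → FAULT, frames=[4,5,2]
Step 3: ref 4 → HIT, frames=[4,5,2]
Step 4: ref 4 → HIT, frames=[4,5,2]
Step 5: ref 3 → FAULT (evict 4), frames=[3,5,2]
Step 6: ref 5 → HIT, frames=[3,5,2]
Step 7: ref 5 → HIT, frames=[3,5,2]
Step 8: ref 2 → HIT, frames=[3,5,2]
Step 9: ref 6 → FAULT (evict 3), frames=[6,5,2]
Step 10: ref 6 → HIT, frames=[6,5,2]
Step 11: ref 2 → HIT, frames=[6,5,2]
Step 12: ref 7 → FAULT (evict 2), frames=[6,5,7]
Step 13: ref 5 → HIT, frames=[6,5,7]
Total faults: 6

Answer: 6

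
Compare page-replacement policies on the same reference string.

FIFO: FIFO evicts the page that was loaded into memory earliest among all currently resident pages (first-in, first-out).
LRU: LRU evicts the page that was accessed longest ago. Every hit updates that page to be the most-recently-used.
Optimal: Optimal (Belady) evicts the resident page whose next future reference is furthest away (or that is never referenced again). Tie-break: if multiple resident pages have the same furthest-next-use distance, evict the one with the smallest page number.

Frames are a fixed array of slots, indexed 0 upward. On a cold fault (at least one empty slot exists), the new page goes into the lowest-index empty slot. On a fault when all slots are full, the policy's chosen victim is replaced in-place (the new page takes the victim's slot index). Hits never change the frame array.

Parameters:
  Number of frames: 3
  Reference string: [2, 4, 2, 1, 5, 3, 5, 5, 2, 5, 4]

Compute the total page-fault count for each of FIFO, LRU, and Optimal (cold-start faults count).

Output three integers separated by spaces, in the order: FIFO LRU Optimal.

--- FIFO ---
  step 0: ref 2 -> FAULT, frames=[2,-,-] (faults so far: 1)
  step 1: ref 4 -> FAULT, frames=[2,4,-] (faults so far: 2)
  step 2: ref 2 -> HIT, frames=[2,4,-] (faults so far: 2)
  step 3: ref 1 -> FAULT, frames=[2,4,1] (faults so far: 3)
  step 4: ref 5 -> FAULT, evict 2, frames=[5,4,1] (faults so far: 4)
  step 5: ref 3 -> FAULT, evict 4, frames=[5,3,1] (faults so far: 5)
  step 6: ref 5 -> HIT, frames=[5,3,1] (faults so far: 5)
  step 7: ref 5 -> HIT, frames=[5,3,1] (faults so far: 5)
  step 8: ref 2 -> FAULT, evict 1, frames=[5,3,2] (faults so far: 6)
  step 9: ref 5 -> HIT, frames=[5,3,2] (faults so far: 6)
  step 10: ref 4 -> FAULT, evict 5, frames=[4,3,2] (faults so far: 7)
  FIFO total faults: 7
--- LRU ---
  step 0: ref 2 -> FAULT, frames=[2,-,-] (faults so far: 1)
  step 1: ref 4 -> FAULT, frames=[2,4,-] (faults so far: 2)
  step 2: ref 2 -> HIT, frames=[2,4,-] (faults so far: 2)
  step 3: ref 1 -> FAULT, frames=[2,4,1] (faults so far: 3)
  step 4: ref 5 -> FAULT, evict 4, frames=[2,5,1] (faults so far: 4)
  step 5: ref 3 -> FAULT, evict 2, frames=[3,5,1] (faults so far: 5)
  step 6: ref 5 -> HIT, frames=[3,5,1] (faults so far: 5)
  step 7: ref 5 -> HIT, frames=[3,5,1] (faults so far: 5)
  step 8: ref 2 -> FAULT, evict 1, frames=[3,5,2] (faults so far: 6)
  step 9: ref 5 -> HIT, frames=[3,5,2] (faults so far: 6)
  step 10: ref 4 -> FAULT, evict 3, frames=[4,5,2] (faults so far: 7)
  LRU total faults: 7
--- Optimal ---
  step 0: ref 2 -> FAULT, frames=[2,-,-] (faults so far: 1)
  step 1: ref 4 -> FAULT, frames=[2,4,-] (faults so far: 2)
  step 2: ref 2 -> HIT, frames=[2,4,-] (faults so far: 2)
  step 3: ref 1 -> FAULT, frames=[2,4,1] (faults so far: 3)
  step 4: ref 5 -> FAULT, evict 1, frames=[2,4,5] (faults so far: 4)
  step 5: ref 3 -> FAULT, evict 4, frames=[2,3,5] (faults so far: 5)
  step 6: ref 5 -> HIT, frames=[2,3,5] (faults so far: 5)
  step 7: ref 5 -> HIT, frames=[2,3,5] (faults so far: 5)
  step 8: ref 2 -> HIT, frames=[2,3,5] (faults so far: 5)
  step 9: ref 5 -> HIT, frames=[2,3,5] (faults so far: 5)
  step 10: ref 4 -> FAULT, evict 2, frames=[4,3,5] (faults so far: 6)
  Optimal total faults: 6

Answer: 7 7 6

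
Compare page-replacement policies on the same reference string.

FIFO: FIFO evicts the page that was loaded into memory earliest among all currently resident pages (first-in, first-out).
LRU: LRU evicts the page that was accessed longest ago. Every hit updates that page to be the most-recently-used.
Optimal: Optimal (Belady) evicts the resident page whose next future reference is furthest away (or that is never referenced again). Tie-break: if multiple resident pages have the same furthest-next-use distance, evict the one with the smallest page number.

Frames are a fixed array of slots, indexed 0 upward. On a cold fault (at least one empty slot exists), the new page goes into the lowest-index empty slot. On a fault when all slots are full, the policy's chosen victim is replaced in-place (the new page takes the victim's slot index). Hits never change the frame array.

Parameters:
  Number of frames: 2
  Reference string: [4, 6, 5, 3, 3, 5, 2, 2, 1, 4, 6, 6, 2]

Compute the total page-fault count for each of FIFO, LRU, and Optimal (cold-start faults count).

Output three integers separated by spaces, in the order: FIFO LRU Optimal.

Answer: 9 9 8

Derivation:
--- FIFO ---
  step 0: ref 4 -> FAULT, frames=[4,-] (faults so far: 1)
  step 1: ref 6 -> FAULT, frames=[4,6] (faults so far: 2)
  step 2: ref 5 -> FAULT, evict 4, frames=[5,6] (faults so far: 3)
  step 3: ref 3 -> FAULT, evict 6, frames=[5,3] (faults so far: 4)
  step 4: ref 3 -> HIT, frames=[5,3] (faults so far: 4)
  step 5: ref 5 -> HIT, frames=[5,3] (faults so far: 4)
  step 6: ref 2 -> FAULT, evict 5, frames=[2,3] (faults so far: 5)
  step 7: ref 2 -> HIT, frames=[2,3] (faults so far: 5)
  step 8: ref 1 -> FAULT, evict 3, frames=[2,1] (faults so far: 6)
  step 9: ref 4 -> FAULT, evict 2, frames=[4,1] (faults so far: 7)
  step 10: ref 6 -> FAULT, evict 1, frames=[4,6] (faults so far: 8)
  step 11: ref 6 -> HIT, frames=[4,6] (faults so far: 8)
  step 12: ref 2 -> FAULT, evict 4, frames=[2,6] (faults so far: 9)
  FIFO total faults: 9
--- LRU ---
  step 0: ref 4 -> FAULT, frames=[4,-] (faults so far: 1)
  step 1: ref 6 -> FAULT, frames=[4,6] (faults so far: 2)
  step 2: ref 5 -> FAULT, evict 4, frames=[5,6] (faults so far: 3)
  step 3: ref 3 -> FAULT, evict 6, frames=[5,3] (faults so far: 4)
  step 4: ref 3 -> HIT, frames=[5,3] (faults so far: 4)
  step 5: ref 5 -> HIT, frames=[5,3] (faults so far: 4)
  step 6: ref 2 -> FAULT, evict 3, frames=[5,2] (faults so far: 5)
  step 7: ref 2 -> HIT, frames=[5,2] (faults so far: 5)
  step 8: ref 1 -> FAULT, evict 5, frames=[1,2] (faults so far: 6)
  step 9: ref 4 -> FAULT, evict 2, frames=[1,4] (faults so far: 7)
  step 10: ref 6 -> FAULT, evict 1, frames=[6,4] (faults so far: 8)
  step 11: ref 6 -> HIT, frames=[6,4] (faults so far: 8)
  step 12: ref 2 -> FAULT, evict 4, frames=[6,2] (faults so far: 9)
  LRU total faults: 9
--- Optimal ---
  step 0: ref 4 -> FAULT, frames=[4,-] (faults so far: 1)
  step 1: ref 6 -> FAULT, frames=[4,6] (faults so far: 2)
  step 2: ref 5 -> FAULT, evict 6, frames=[4,5] (faults so far: 3)
  step 3: ref 3 -> FAULT, evict 4, frames=[3,5] (faults so far: 4)
  step 4: ref 3 -> HIT, frames=[3,5] (faults so far: 4)
  step 5: ref 5 -> HIT, frames=[3,5] (faults so far: 4)
  step 6: ref 2 -> FAULT, evict 3, frames=[2,5] (faults so far: 5)
  step 7: ref 2 -> HIT, frames=[2,5] (faults so far: 5)
  step 8: ref 1 -> FAULT, evict 5, frames=[2,1] (faults so far: 6)
  step 9: ref 4 -> FAULT, evict 1, frames=[2,4] (faults so far: 7)
  step 10: ref 6 -> FAULT, evict 4, frames=[2,6] (faults so far: 8)
  step 11: ref 6 -> HIT, frames=[2,6] (faults so far: 8)
  step 12: ref 2 -> HIT, frames=[2,6] (faults so far: 8)
  Optimal total faults: 8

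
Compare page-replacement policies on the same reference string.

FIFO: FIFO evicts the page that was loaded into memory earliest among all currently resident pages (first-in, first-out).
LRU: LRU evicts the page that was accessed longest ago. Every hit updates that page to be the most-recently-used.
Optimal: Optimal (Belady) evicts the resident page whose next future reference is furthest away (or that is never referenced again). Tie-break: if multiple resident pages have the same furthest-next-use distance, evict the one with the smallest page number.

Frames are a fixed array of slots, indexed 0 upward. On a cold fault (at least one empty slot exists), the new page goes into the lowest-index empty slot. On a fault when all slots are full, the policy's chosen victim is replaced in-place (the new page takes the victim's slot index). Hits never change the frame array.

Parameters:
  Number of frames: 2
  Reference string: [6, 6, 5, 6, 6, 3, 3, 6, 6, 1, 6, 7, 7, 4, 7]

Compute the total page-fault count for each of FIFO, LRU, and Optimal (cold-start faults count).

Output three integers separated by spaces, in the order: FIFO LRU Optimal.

--- FIFO ---
  step 0: ref 6 -> FAULT, frames=[6,-] (faults so far: 1)
  step 1: ref 6 -> HIT, frames=[6,-] (faults so far: 1)
  step 2: ref 5 -> FAULT, frames=[6,5] (faults so far: 2)
  step 3: ref 6 -> HIT, frames=[6,5] (faults so far: 2)
  step 4: ref 6 -> HIT, frames=[6,5] (faults so far: 2)
  step 5: ref 3 -> FAULT, evict 6, frames=[3,5] (faults so far: 3)
  step 6: ref 3 -> HIT, frames=[3,5] (faults so far: 3)
  step 7: ref 6 -> FAULT, evict 5, frames=[3,6] (faults so far: 4)
  step 8: ref 6 -> HIT, frames=[3,6] (faults so far: 4)
  step 9: ref 1 -> FAULT, evict 3, frames=[1,6] (faults so far: 5)
  step 10: ref 6 -> HIT, frames=[1,6] (faults so far: 5)
  step 11: ref 7 -> FAULT, evict 6, frames=[1,7] (faults so far: 6)
  step 12: ref 7 -> HIT, frames=[1,7] (faults so far: 6)
  step 13: ref 4 -> FAULT, evict 1, frames=[4,7] (faults so far: 7)
  step 14: ref 7 -> HIT, frames=[4,7] (faults so far: 7)
  FIFO total faults: 7
--- LRU ---
  step 0: ref 6 -> FAULT, frames=[6,-] (faults so far: 1)
  step 1: ref 6 -> HIT, frames=[6,-] (faults so far: 1)
  step 2: ref 5 -> FAULT, frames=[6,5] (faults so far: 2)
  step 3: ref 6 -> HIT, frames=[6,5] (faults so far: 2)
  step 4: ref 6 -> HIT, frames=[6,5] (faults so far: 2)
  step 5: ref 3 -> FAULT, evict 5, frames=[6,3] (faults so far: 3)
  step 6: ref 3 -> HIT, frames=[6,3] (faults so far: 3)
  step 7: ref 6 -> HIT, frames=[6,3] (faults so far: 3)
  step 8: ref 6 -> HIT, frames=[6,3] (faults so far: 3)
  step 9: ref 1 -> FAULT, evict 3, frames=[6,1] (faults so far: 4)
  step 10: ref 6 -> HIT, frames=[6,1] (faults so far: 4)
  step 11: ref 7 -> FAULT, evict 1, frames=[6,7] (faults so far: 5)
  step 12: ref 7 -> HIT, frames=[6,7] (faults so far: 5)
  step 13: ref 4 -> FAULT, evict 6, frames=[4,7] (faults so far: 6)
  step 14: ref 7 -> HIT, frames=[4,7] (faults so far: 6)
  LRU total faults: 6
--- Optimal ---
  step 0: ref 6 -> FAULT, frames=[6,-] (faults so far: 1)
  step 1: ref 6 -> HIT, frames=[6,-] (faults so far: 1)
  step 2: ref 5 -> FAULT, frames=[6,5] (faults so far: 2)
  step 3: ref 6 -> HIT, frames=[6,5] (faults so far: 2)
  step 4: ref 6 -> HIT, frames=[6,5] (faults so far: 2)
  step 5: ref 3 -> FAULT, evict 5, frames=[6,3] (faults so far: 3)
  step 6: ref 3 -> HIT, frames=[6,3] (faults so far: 3)
  step 7: ref 6 -> HIT, frames=[6,3] (faults so far: 3)
  step 8: ref 6 -> HIT, frames=[6,3] (faults so far: 3)
  step 9: ref 1 -> FAULT, evict 3, frames=[6,1] (faults so far: 4)
  step 10: ref 6 -> HIT, frames=[6,1] (faults so far: 4)
  step 11: ref 7 -> FAULT, evict 1, frames=[6,7] (faults so far: 5)
  step 12: ref 7 -> HIT, frames=[6,7] (faults so far: 5)
  step 13: ref 4 -> FAULT, evict 6, frames=[4,7] (faults so far: 6)
  step 14: ref 7 -> HIT, frames=[4,7] (faults so far: 6)
  Optimal total faults: 6

Answer: 7 6 6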